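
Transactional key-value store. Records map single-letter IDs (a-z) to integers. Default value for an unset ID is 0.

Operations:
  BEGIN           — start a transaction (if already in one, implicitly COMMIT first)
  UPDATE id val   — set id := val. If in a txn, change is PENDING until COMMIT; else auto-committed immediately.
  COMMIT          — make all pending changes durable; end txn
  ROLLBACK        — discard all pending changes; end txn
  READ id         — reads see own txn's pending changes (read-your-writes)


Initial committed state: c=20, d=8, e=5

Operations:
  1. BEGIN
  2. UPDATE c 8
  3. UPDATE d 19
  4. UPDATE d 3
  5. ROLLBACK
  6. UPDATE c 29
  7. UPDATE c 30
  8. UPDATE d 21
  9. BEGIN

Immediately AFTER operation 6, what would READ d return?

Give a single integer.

Initial committed: {c=20, d=8, e=5}
Op 1: BEGIN: in_txn=True, pending={}
Op 2: UPDATE c=8 (pending; pending now {c=8})
Op 3: UPDATE d=19 (pending; pending now {c=8, d=19})
Op 4: UPDATE d=3 (pending; pending now {c=8, d=3})
Op 5: ROLLBACK: discarded pending ['c', 'd']; in_txn=False
Op 6: UPDATE c=29 (auto-commit; committed c=29)
After op 6: visible(d) = 8 (pending={}, committed={c=29, d=8, e=5})

Answer: 8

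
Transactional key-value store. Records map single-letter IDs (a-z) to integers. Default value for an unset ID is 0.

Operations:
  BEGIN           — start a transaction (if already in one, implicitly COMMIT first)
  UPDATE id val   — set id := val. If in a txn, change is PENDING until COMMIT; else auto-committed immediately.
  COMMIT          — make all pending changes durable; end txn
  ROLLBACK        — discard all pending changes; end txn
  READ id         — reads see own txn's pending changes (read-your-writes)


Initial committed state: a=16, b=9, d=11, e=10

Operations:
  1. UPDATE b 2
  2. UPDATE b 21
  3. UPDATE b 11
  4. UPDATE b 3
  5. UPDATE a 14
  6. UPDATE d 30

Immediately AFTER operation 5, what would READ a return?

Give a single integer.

Answer: 14

Derivation:
Initial committed: {a=16, b=9, d=11, e=10}
Op 1: UPDATE b=2 (auto-commit; committed b=2)
Op 2: UPDATE b=21 (auto-commit; committed b=21)
Op 3: UPDATE b=11 (auto-commit; committed b=11)
Op 4: UPDATE b=3 (auto-commit; committed b=3)
Op 5: UPDATE a=14 (auto-commit; committed a=14)
After op 5: visible(a) = 14 (pending={}, committed={a=14, b=3, d=11, e=10})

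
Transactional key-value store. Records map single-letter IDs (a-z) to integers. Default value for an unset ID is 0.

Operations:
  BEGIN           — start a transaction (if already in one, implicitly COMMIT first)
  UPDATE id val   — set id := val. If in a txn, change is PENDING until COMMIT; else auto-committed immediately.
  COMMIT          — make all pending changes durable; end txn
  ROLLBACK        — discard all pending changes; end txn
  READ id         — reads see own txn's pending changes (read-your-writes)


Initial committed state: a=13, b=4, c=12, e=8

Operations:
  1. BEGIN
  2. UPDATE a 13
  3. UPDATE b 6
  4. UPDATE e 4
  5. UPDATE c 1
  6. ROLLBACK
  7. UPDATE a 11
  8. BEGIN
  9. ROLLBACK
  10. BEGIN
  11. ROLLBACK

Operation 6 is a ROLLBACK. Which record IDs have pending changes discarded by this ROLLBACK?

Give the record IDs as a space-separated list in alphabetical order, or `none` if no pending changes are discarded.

Answer: a b c e

Derivation:
Initial committed: {a=13, b=4, c=12, e=8}
Op 1: BEGIN: in_txn=True, pending={}
Op 2: UPDATE a=13 (pending; pending now {a=13})
Op 3: UPDATE b=6 (pending; pending now {a=13, b=6})
Op 4: UPDATE e=4 (pending; pending now {a=13, b=6, e=4})
Op 5: UPDATE c=1 (pending; pending now {a=13, b=6, c=1, e=4})
Op 6: ROLLBACK: discarded pending ['a', 'b', 'c', 'e']; in_txn=False
Op 7: UPDATE a=11 (auto-commit; committed a=11)
Op 8: BEGIN: in_txn=True, pending={}
Op 9: ROLLBACK: discarded pending []; in_txn=False
Op 10: BEGIN: in_txn=True, pending={}
Op 11: ROLLBACK: discarded pending []; in_txn=False
ROLLBACK at op 6 discards: ['a', 'b', 'c', 'e']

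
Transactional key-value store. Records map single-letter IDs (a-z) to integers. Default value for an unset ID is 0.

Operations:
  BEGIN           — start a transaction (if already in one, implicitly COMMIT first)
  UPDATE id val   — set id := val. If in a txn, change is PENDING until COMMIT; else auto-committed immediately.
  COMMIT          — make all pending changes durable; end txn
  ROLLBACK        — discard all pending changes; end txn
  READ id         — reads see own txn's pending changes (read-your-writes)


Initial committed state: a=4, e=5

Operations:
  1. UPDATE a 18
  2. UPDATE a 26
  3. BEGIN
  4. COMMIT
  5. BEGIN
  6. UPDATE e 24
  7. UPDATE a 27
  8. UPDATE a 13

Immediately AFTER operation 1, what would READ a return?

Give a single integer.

Answer: 18

Derivation:
Initial committed: {a=4, e=5}
Op 1: UPDATE a=18 (auto-commit; committed a=18)
After op 1: visible(a) = 18 (pending={}, committed={a=18, e=5})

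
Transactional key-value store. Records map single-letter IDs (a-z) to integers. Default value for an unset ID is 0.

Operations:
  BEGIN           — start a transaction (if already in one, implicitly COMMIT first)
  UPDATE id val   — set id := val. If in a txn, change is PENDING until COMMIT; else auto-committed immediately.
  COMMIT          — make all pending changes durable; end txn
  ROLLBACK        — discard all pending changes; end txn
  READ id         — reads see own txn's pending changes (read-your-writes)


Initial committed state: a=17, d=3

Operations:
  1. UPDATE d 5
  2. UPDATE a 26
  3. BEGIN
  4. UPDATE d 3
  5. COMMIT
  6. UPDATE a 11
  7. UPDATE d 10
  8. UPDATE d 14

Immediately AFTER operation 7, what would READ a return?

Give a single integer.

Answer: 11

Derivation:
Initial committed: {a=17, d=3}
Op 1: UPDATE d=5 (auto-commit; committed d=5)
Op 2: UPDATE a=26 (auto-commit; committed a=26)
Op 3: BEGIN: in_txn=True, pending={}
Op 4: UPDATE d=3 (pending; pending now {d=3})
Op 5: COMMIT: merged ['d'] into committed; committed now {a=26, d=3}
Op 6: UPDATE a=11 (auto-commit; committed a=11)
Op 7: UPDATE d=10 (auto-commit; committed d=10)
After op 7: visible(a) = 11 (pending={}, committed={a=11, d=10})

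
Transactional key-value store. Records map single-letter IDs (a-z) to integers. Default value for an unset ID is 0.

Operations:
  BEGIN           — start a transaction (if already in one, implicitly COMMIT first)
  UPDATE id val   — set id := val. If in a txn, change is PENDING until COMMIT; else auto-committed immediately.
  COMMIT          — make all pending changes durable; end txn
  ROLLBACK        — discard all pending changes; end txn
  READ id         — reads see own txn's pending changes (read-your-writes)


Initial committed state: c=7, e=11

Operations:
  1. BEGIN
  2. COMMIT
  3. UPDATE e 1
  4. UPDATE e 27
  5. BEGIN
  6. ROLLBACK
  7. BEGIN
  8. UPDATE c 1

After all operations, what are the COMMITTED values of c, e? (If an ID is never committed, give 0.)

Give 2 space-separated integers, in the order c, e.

Answer: 7 27

Derivation:
Initial committed: {c=7, e=11}
Op 1: BEGIN: in_txn=True, pending={}
Op 2: COMMIT: merged [] into committed; committed now {c=7, e=11}
Op 3: UPDATE e=1 (auto-commit; committed e=1)
Op 4: UPDATE e=27 (auto-commit; committed e=27)
Op 5: BEGIN: in_txn=True, pending={}
Op 6: ROLLBACK: discarded pending []; in_txn=False
Op 7: BEGIN: in_txn=True, pending={}
Op 8: UPDATE c=1 (pending; pending now {c=1})
Final committed: {c=7, e=27}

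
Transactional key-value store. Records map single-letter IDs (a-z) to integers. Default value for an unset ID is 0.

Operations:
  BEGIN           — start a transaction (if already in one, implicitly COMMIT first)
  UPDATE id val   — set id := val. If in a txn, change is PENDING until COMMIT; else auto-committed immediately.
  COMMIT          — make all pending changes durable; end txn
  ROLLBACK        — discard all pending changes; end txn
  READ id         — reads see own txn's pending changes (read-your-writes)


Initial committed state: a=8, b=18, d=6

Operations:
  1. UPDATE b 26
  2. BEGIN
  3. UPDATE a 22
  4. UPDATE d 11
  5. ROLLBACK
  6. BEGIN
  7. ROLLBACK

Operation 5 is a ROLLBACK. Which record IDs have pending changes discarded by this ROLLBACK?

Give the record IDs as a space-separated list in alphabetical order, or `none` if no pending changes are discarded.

Initial committed: {a=8, b=18, d=6}
Op 1: UPDATE b=26 (auto-commit; committed b=26)
Op 2: BEGIN: in_txn=True, pending={}
Op 3: UPDATE a=22 (pending; pending now {a=22})
Op 4: UPDATE d=11 (pending; pending now {a=22, d=11})
Op 5: ROLLBACK: discarded pending ['a', 'd']; in_txn=False
Op 6: BEGIN: in_txn=True, pending={}
Op 7: ROLLBACK: discarded pending []; in_txn=False
ROLLBACK at op 5 discards: ['a', 'd']

Answer: a d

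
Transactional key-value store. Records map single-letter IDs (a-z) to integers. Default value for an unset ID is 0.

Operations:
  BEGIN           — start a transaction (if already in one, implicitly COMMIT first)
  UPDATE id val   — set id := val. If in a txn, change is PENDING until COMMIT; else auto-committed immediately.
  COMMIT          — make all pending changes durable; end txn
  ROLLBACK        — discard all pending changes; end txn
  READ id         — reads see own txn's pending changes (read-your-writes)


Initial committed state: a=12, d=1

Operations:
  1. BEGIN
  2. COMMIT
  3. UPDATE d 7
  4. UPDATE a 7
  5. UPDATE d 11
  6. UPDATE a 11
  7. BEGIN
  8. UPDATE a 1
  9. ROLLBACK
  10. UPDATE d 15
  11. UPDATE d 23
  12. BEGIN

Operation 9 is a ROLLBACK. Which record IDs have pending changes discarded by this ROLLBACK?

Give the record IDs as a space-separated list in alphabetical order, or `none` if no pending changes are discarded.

Initial committed: {a=12, d=1}
Op 1: BEGIN: in_txn=True, pending={}
Op 2: COMMIT: merged [] into committed; committed now {a=12, d=1}
Op 3: UPDATE d=7 (auto-commit; committed d=7)
Op 4: UPDATE a=7 (auto-commit; committed a=7)
Op 5: UPDATE d=11 (auto-commit; committed d=11)
Op 6: UPDATE a=11 (auto-commit; committed a=11)
Op 7: BEGIN: in_txn=True, pending={}
Op 8: UPDATE a=1 (pending; pending now {a=1})
Op 9: ROLLBACK: discarded pending ['a']; in_txn=False
Op 10: UPDATE d=15 (auto-commit; committed d=15)
Op 11: UPDATE d=23 (auto-commit; committed d=23)
Op 12: BEGIN: in_txn=True, pending={}
ROLLBACK at op 9 discards: ['a']

Answer: a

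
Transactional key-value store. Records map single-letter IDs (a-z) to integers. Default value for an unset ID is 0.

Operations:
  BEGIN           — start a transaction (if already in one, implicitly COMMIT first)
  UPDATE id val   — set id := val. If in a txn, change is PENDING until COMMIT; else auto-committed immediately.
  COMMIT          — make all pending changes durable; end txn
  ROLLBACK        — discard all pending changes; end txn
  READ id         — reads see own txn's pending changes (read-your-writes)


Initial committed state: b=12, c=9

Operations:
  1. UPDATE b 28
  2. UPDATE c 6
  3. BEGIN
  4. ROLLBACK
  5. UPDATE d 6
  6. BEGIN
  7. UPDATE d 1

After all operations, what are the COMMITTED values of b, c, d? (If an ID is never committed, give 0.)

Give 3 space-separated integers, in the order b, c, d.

Answer: 28 6 6

Derivation:
Initial committed: {b=12, c=9}
Op 1: UPDATE b=28 (auto-commit; committed b=28)
Op 2: UPDATE c=6 (auto-commit; committed c=6)
Op 3: BEGIN: in_txn=True, pending={}
Op 4: ROLLBACK: discarded pending []; in_txn=False
Op 5: UPDATE d=6 (auto-commit; committed d=6)
Op 6: BEGIN: in_txn=True, pending={}
Op 7: UPDATE d=1 (pending; pending now {d=1})
Final committed: {b=28, c=6, d=6}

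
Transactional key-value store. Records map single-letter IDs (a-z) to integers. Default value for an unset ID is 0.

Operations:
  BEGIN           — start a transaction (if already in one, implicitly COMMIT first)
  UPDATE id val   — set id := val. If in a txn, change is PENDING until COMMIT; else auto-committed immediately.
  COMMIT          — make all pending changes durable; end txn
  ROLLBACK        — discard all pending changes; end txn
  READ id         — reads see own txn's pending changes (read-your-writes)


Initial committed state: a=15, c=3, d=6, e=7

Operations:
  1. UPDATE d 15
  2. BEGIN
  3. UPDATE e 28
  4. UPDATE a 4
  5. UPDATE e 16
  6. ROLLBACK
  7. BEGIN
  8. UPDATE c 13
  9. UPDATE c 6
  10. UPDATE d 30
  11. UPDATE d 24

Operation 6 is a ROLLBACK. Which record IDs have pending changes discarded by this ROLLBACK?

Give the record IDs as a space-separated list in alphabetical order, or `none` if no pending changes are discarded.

Answer: a e

Derivation:
Initial committed: {a=15, c=3, d=6, e=7}
Op 1: UPDATE d=15 (auto-commit; committed d=15)
Op 2: BEGIN: in_txn=True, pending={}
Op 3: UPDATE e=28 (pending; pending now {e=28})
Op 4: UPDATE a=4 (pending; pending now {a=4, e=28})
Op 5: UPDATE e=16 (pending; pending now {a=4, e=16})
Op 6: ROLLBACK: discarded pending ['a', 'e']; in_txn=False
Op 7: BEGIN: in_txn=True, pending={}
Op 8: UPDATE c=13 (pending; pending now {c=13})
Op 9: UPDATE c=6 (pending; pending now {c=6})
Op 10: UPDATE d=30 (pending; pending now {c=6, d=30})
Op 11: UPDATE d=24 (pending; pending now {c=6, d=24})
ROLLBACK at op 6 discards: ['a', 'e']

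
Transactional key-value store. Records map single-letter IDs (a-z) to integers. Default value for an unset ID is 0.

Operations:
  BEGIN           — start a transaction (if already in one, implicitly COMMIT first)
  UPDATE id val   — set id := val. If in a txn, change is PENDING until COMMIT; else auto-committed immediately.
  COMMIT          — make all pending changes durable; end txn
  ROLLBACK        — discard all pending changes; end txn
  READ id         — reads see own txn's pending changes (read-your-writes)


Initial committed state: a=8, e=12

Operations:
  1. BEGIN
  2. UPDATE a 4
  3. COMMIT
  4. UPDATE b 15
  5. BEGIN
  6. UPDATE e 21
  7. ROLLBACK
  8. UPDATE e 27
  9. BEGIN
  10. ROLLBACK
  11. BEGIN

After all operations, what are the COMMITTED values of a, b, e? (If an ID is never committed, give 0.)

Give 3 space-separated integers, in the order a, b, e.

Answer: 4 15 27

Derivation:
Initial committed: {a=8, e=12}
Op 1: BEGIN: in_txn=True, pending={}
Op 2: UPDATE a=4 (pending; pending now {a=4})
Op 3: COMMIT: merged ['a'] into committed; committed now {a=4, e=12}
Op 4: UPDATE b=15 (auto-commit; committed b=15)
Op 5: BEGIN: in_txn=True, pending={}
Op 6: UPDATE e=21 (pending; pending now {e=21})
Op 7: ROLLBACK: discarded pending ['e']; in_txn=False
Op 8: UPDATE e=27 (auto-commit; committed e=27)
Op 9: BEGIN: in_txn=True, pending={}
Op 10: ROLLBACK: discarded pending []; in_txn=False
Op 11: BEGIN: in_txn=True, pending={}
Final committed: {a=4, b=15, e=27}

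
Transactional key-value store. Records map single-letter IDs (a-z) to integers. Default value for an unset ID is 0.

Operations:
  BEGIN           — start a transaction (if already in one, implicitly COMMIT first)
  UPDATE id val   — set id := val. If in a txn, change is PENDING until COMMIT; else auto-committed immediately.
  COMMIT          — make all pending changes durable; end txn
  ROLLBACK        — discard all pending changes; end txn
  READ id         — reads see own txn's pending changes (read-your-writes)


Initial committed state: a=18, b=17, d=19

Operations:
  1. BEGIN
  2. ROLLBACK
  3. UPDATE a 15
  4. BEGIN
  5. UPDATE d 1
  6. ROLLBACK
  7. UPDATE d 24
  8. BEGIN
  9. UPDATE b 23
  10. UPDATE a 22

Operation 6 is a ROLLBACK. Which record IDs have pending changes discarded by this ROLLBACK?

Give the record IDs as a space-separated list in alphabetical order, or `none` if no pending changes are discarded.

Initial committed: {a=18, b=17, d=19}
Op 1: BEGIN: in_txn=True, pending={}
Op 2: ROLLBACK: discarded pending []; in_txn=False
Op 3: UPDATE a=15 (auto-commit; committed a=15)
Op 4: BEGIN: in_txn=True, pending={}
Op 5: UPDATE d=1 (pending; pending now {d=1})
Op 6: ROLLBACK: discarded pending ['d']; in_txn=False
Op 7: UPDATE d=24 (auto-commit; committed d=24)
Op 8: BEGIN: in_txn=True, pending={}
Op 9: UPDATE b=23 (pending; pending now {b=23})
Op 10: UPDATE a=22 (pending; pending now {a=22, b=23})
ROLLBACK at op 6 discards: ['d']

Answer: d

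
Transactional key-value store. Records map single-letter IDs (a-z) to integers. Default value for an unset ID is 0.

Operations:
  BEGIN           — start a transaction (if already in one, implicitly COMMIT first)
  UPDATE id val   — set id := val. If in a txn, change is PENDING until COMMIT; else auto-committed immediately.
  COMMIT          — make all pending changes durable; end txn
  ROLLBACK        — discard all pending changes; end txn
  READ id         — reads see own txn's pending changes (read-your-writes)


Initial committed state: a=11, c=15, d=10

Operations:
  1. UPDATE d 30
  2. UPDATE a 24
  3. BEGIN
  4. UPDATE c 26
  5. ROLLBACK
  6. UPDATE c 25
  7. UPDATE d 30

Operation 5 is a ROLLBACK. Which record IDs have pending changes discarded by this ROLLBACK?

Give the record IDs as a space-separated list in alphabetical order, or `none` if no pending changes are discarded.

Answer: c

Derivation:
Initial committed: {a=11, c=15, d=10}
Op 1: UPDATE d=30 (auto-commit; committed d=30)
Op 2: UPDATE a=24 (auto-commit; committed a=24)
Op 3: BEGIN: in_txn=True, pending={}
Op 4: UPDATE c=26 (pending; pending now {c=26})
Op 5: ROLLBACK: discarded pending ['c']; in_txn=False
Op 6: UPDATE c=25 (auto-commit; committed c=25)
Op 7: UPDATE d=30 (auto-commit; committed d=30)
ROLLBACK at op 5 discards: ['c']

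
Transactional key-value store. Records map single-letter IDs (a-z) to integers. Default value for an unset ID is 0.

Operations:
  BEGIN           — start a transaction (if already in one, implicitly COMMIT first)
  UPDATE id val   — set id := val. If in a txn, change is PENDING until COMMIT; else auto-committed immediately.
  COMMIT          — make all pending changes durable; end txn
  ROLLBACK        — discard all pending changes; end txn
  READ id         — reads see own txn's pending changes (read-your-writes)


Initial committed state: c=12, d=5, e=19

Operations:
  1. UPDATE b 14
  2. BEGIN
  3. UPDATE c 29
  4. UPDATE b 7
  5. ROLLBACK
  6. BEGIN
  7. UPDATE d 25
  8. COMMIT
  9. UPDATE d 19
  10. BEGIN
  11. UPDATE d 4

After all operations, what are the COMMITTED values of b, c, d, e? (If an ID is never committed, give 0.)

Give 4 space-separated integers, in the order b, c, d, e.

Initial committed: {c=12, d=5, e=19}
Op 1: UPDATE b=14 (auto-commit; committed b=14)
Op 2: BEGIN: in_txn=True, pending={}
Op 3: UPDATE c=29 (pending; pending now {c=29})
Op 4: UPDATE b=7 (pending; pending now {b=7, c=29})
Op 5: ROLLBACK: discarded pending ['b', 'c']; in_txn=False
Op 6: BEGIN: in_txn=True, pending={}
Op 7: UPDATE d=25 (pending; pending now {d=25})
Op 8: COMMIT: merged ['d'] into committed; committed now {b=14, c=12, d=25, e=19}
Op 9: UPDATE d=19 (auto-commit; committed d=19)
Op 10: BEGIN: in_txn=True, pending={}
Op 11: UPDATE d=4 (pending; pending now {d=4})
Final committed: {b=14, c=12, d=19, e=19}

Answer: 14 12 19 19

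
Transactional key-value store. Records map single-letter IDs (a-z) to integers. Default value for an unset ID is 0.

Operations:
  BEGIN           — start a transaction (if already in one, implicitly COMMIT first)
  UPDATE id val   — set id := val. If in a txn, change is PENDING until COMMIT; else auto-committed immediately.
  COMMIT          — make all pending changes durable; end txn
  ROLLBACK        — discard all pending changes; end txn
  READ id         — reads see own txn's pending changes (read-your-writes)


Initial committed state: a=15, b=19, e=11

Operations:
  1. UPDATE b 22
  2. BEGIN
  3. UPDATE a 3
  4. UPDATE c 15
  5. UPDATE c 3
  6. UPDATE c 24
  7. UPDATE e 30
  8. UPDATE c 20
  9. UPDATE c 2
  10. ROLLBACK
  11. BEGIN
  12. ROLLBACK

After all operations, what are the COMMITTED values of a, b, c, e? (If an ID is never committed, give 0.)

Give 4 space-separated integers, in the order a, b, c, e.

Answer: 15 22 0 11

Derivation:
Initial committed: {a=15, b=19, e=11}
Op 1: UPDATE b=22 (auto-commit; committed b=22)
Op 2: BEGIN: in_txn=True, pending={}
Op 3: UPDATE a=3 (pending; pending now {a=3})
Op 4: UPDATE c=15 (pending; pending now {a=3, c=15})
Op 5: UPDATE c=3 (pending; pending now {a=3, c=3})
Op 6: UPDATE c=24 (pending; pending now {a=3, c=24})
Op 7: UPDATE e=30 (pending; pending now {a=3, c=24, e=30})
Op 8: UPDATE c=20 (pending; pending now {a=3, c=20, e=30})
Op 9: UPDATE c=2 (pending; pending now {a=3, c=2, e=30})
Op 10: ROLLBACK: discarded pending ['a', 'c', 'e']; in_txn=False
Op 11: BEGIN: in_txn=True, pending={}
Op 12: ROLLBACK: discarded pending []; in_txn=False
Final committed: {a=15, b=22, e=11}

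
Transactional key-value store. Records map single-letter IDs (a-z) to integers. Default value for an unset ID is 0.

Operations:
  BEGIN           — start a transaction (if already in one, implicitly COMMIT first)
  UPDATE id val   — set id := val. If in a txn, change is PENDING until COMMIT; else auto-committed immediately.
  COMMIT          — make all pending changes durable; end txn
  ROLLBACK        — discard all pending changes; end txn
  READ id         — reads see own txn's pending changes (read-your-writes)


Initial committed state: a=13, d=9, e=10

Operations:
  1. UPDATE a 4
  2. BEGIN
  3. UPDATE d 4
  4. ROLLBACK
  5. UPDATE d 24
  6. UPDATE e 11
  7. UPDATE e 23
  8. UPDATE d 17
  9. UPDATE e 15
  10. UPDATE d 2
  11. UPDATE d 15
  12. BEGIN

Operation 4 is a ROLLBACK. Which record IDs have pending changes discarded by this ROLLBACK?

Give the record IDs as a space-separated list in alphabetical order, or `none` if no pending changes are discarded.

Answer: d

Derivation:
Initial committed: {a=13, d=9, e=10}
Op 1: UPDATE a=4 (auto-commit; committed a=4)
Op 2: BEGIN: in_txn=True, pending={}
Op 3: UPDATE d=4 (pending; pending now {d=4})
Op 4: ROLLBACK: discarded pending ['d']; in_txn=False
Op 5: UPDATE d=24 (auto-commit; committed d=24)
Op 6: UPDATE e=11 (auto-commit; committed e=11)
Op 7: UPDATE e=23 (auto-commit; committed e=23)
Op 8: UPDATE d=17 (auto-commit; committed d=17)
Op 9: UPDATE e=15 (auto-commit; committed e=15)
Op 10: UPDATE d=2 (auto-commit; committed d=2)
Op 11: UPDATE d=15 (auto-commit; committed d=15)
Op 12: BEGIN: in_txn=True, pending={}
ROLLBACK at op 4 discards: ['d']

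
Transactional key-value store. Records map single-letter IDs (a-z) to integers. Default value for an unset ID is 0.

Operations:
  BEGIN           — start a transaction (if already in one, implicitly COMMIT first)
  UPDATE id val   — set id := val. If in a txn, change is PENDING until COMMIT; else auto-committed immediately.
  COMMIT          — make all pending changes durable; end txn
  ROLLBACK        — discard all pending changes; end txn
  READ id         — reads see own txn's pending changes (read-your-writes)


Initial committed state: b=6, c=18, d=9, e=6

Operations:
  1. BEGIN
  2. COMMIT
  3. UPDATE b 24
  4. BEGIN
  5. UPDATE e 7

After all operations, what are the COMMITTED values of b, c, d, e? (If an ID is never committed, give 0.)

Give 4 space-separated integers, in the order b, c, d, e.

Answer: 24 18 9 6

Derivation:
Initial committed: {b=6, c=18, d=9, e=6}
Op 1: BEGIN: in_txn=True, pending={}
Op 2: COMMIT: merged [] into committed; committed now {b=6, c=18, d=9, e=6}
Op 3: UPDATE b=24 (auto-commit; committed b=24)
Op 4: BEGIN: in_txn=True, pending={}
Op 5: UPDATE e=7 (pending; pending now {e=7})
Final committed: {b=24, c=18, d=9, e=6}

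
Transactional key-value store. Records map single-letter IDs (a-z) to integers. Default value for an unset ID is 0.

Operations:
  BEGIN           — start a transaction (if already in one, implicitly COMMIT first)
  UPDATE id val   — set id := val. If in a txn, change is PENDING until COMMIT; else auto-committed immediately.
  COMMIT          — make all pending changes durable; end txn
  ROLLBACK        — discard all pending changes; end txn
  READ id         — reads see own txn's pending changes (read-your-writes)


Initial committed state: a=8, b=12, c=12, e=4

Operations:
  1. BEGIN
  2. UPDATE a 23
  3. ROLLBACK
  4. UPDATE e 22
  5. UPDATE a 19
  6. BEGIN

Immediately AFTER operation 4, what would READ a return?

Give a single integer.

Initial committed: {a=8, b=12, c=12, e=4}
Op 1: BEGIN: in_txn=True, pending={}
Op 2: UPDATE a=23 (pending; pending now {a=23})
Op 3: ROLLBACK: discarded pending ['a']; in_txn=False
Op 4: UPDATE e=22 (auto-commit; committed e=22)
After op 4: visible(a) = 8 (pending={}, committed={a=8, b=12, c=12, e=22})

Answer: 8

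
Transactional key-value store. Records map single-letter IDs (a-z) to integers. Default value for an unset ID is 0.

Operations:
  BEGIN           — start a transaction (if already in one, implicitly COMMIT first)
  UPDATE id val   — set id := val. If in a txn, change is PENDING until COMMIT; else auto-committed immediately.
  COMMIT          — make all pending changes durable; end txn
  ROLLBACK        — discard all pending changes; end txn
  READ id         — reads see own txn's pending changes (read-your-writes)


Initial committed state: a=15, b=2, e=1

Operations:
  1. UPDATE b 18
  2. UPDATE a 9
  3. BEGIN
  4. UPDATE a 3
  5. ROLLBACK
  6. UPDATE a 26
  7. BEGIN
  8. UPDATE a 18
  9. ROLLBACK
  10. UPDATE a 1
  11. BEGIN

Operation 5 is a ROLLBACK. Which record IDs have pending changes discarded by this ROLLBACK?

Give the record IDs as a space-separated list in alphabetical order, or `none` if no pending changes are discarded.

Answer: a

Derivation:
Initial committed: {a=15, b=2, e=1}
Op 1: UPDATE b=18 (auto-commit; committed b=18)
Op 2: UPDATE a=9 (auto-commit; committed a=9)
Op 3: BEGIN: in_txn=True, pending={}
Op 4: UPDATE a=3 (pending; pending now {a=3})
Op 5: ROLLBACK: discarded pending ['a']; in_txn=False
Op 6: UPDATE a=26 (auto-commit; committed a=26)
Op 7: BEGIN: in_txn=True, pending={}
Op 8: UPDATE a=18 (pending; pending now {a=18})
Op 9: ROLLBACK: discarded pending ['a']; in_txn=False
Op 10: UPDATE a=1 (auto-commit; committed a=1)
Op 11: BEGIN: in_txn=True, pending={}
ROLLBACK at op 5 discards: ['a']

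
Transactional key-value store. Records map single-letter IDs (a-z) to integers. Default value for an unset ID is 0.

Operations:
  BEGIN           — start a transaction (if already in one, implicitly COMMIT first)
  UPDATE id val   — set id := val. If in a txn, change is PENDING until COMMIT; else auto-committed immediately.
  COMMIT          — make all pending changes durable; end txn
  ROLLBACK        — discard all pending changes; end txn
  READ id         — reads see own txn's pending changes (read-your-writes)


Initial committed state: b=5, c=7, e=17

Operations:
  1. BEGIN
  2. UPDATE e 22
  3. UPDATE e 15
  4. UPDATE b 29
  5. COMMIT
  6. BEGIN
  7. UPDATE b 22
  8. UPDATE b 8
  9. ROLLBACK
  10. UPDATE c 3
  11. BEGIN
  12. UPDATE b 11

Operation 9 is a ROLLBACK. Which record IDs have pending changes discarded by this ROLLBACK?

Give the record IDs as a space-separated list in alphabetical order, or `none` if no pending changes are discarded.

Initial committed: {b=5, c=7, e=17}
Op 1: BEGIN: in_txn=True, pending={}
Op 2: UPDATE e=22 (pending; pending now {e=22})
Op 3: UPDATE e=15 (pending; pending now {e=15})
Op 4: UPDATE b=29 (pending; pending now {b=29, e=15})
Op 5: COMMIT: merged ['b', 'e'] into committed; committed now {b=29, c=7, e=15}
Op 6: BEGIN: in_txn=True, pending={}
Op 7: UPDATE b=22 (pending; pending now {b=22})
Op 8: UPDATE b=8 (pending; pending now {b=8})
Op 9: ROLLBACK: discarded pending ['b']; in_txn=False
Op 10: UPDATE c=3 (auto-commit; committed c=3)
Op 11: BEGIN: in_txn=True, pending={}
Op 12: UPDATE b=11 (pending; pending now {b=11})
ROLLBACK at op 9 discards: ['b']

Answer: b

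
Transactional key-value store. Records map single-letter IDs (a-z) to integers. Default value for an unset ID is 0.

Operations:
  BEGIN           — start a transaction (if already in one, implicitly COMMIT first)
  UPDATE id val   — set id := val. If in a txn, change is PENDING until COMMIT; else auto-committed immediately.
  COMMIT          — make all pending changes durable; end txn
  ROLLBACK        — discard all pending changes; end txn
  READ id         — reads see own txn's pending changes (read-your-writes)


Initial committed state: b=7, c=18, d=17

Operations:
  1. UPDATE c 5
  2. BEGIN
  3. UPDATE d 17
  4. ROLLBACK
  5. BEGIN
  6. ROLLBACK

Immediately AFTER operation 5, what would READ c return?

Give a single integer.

Answer: 5

Derivation:
Initial committed: {b=7, c=18, d=17}
Op 1: UPDATE c=5 (auto-commit; committed c=5)
Op 2: BEGIN: in_txn=True, pending={}
Op 3: UPDATE d=17 (pending; pending now {d=17})
Op 4: ROLLBACK: discarded pending ['d']; in_txn=False
Op 5: BEGIN: in_txn=True, pending={}
After op 5: visible(c) = 5 (pending={}, committed={b=7, c=5, d=17})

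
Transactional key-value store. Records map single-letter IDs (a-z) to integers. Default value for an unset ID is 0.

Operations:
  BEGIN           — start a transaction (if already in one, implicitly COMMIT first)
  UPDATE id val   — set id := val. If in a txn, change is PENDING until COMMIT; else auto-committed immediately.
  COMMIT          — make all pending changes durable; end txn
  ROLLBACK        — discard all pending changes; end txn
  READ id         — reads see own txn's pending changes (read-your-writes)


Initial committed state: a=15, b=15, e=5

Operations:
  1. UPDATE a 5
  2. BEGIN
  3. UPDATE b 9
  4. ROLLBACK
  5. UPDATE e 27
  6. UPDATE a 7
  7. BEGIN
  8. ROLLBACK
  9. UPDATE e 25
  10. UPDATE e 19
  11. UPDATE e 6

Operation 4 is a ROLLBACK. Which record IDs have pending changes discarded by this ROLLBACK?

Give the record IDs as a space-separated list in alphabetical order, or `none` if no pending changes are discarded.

Answer: b

Derivation:
Initial committed: {a=15, b=15, e=5}
Op 1: UPDATE a=5 (auto-commit; committed a=5)
Op 2: BEGIN: in_txn=True, pending={}
Op 3: UPDATE b=9 (pending; pending now {b=9})
Op 4: ROLLBACK: discarded pending ['b']; in_txn=False
Op 5: UPDATE e=27 (auto-commit; committed e=27)
Op 6: UPDATE a=7 (auto-commit; committed a=7)
Op 7: BEGIN: in_txn=True, pending={}
Op 8: ROLLBACK: discarded pending []; in_txn=False
Op 9: UPDATE e=25 (auto-commit; committed e=25)
Op 10: UPDATE e=19 (auto-commit; committed e=19)
Op 11: UPDATE e=6 (auto-commit; committed e=6)
ROLLBACK at op 4 discards: ['b']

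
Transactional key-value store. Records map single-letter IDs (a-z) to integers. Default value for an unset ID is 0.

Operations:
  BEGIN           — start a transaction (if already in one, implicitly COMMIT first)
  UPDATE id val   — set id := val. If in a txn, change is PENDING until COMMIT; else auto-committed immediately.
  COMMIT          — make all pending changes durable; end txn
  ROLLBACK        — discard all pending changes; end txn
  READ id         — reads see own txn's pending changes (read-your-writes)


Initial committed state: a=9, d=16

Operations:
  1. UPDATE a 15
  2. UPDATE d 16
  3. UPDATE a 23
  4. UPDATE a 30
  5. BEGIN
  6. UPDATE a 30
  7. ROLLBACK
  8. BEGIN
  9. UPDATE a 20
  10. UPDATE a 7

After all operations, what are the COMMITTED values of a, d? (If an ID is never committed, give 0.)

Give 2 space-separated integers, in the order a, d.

Initial committed: {a=9, d=16}
Op 1: UPDATE a=15 (auto-commit; committed a=15)
Op 2: UPDATE d=16 (auto-commit; committed d=16)
Op 3: UPDATE a=23 (auto-commit; committed a=23)
Op 4: UPDATE a=30 (auto-commit; committed a=30)
Op 5: BEGIN: in_txn=True, pending={}
Op 6: UPDATE a=30 (pending; pending now {a=30})
Op 7: ROLLBACK: discarded pending ['a']; in_txn=False
Op 8: BEGIN: in_txn=True, pending={}
Op 9: UPDATE a=20 (pending; pending now {a=20})
Op 10: UPDATE a=7 (pending; pending now {a=7})
Final committed: {a=30, d=16}

Answer: 30 16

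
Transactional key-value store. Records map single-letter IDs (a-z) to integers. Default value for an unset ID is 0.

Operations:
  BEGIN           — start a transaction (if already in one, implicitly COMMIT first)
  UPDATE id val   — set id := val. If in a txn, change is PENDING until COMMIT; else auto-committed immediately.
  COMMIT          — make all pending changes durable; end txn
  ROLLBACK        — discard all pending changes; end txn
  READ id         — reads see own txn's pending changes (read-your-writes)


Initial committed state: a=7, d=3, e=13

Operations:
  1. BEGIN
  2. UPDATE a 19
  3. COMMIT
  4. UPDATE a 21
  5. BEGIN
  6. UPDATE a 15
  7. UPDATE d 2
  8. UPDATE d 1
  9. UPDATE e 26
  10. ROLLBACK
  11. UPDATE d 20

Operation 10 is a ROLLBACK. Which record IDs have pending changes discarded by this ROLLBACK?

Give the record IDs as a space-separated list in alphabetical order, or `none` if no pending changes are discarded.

Initial committed: {a=7, d=3, e=13}
Op 1: BEGIN: in_txn=True, pending={}
Op 2: UPDATE a=19 (pending; pending now {a=19})
Op 3: COMMIT: merged ['a'] into committed; committed now {a=19, d=3, e=13}
Op 4: UPDATE a=21 (auto-commit; committed a=21)
Op 5: BEGIN: in_txn=True, pending={}
Op 6: UPDATE a=15 (pending; pending now {a=15})
Op 7: UPDATE d=2 (pending; pending now {a=15, d=2})
Op 8: UPDATE d=1 (pending; pending now {a=15, d=1})
Op 9: UPDATE e=26 (pending; pending now {a=15, d=1, e=26})
Op 10: ROLLBACK: discarded pending ['a', 'd', 'e']; in_txn=False
Op 11: UPDATE d=20 (auto-commit; committed d=20)
ROLLBACK at op 10 discards: ['a', 'd', 'e']

Answer: a d e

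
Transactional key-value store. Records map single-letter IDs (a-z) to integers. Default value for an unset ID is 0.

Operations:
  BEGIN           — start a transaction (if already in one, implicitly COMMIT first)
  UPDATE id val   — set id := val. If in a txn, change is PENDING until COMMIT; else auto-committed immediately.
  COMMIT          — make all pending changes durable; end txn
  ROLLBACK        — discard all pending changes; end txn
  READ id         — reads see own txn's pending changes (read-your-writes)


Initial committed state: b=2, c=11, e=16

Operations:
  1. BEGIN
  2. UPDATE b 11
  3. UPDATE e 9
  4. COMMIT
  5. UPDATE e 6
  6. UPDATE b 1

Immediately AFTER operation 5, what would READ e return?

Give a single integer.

Answer: 6

Derivation:
Initial committed: {b=2, c=11, e=16}
Op 1: BEGIN: in_txn=True, pending={}
Op 2: UPDATE b=11 (pending; pending now {b=11})
Op 3: UPDATE e=9 (pending; pending now {b=11, e=9})
Op 4: COMMIT: merged ['b', 'e'] into committed; committed now {b=11, c=11, e=9}
Op 5: UPDATE e=6 (auto-commit; committed e=6)
After op 5: visible(e) = 6 (pending={}, committed={b=11, c=11, e=6})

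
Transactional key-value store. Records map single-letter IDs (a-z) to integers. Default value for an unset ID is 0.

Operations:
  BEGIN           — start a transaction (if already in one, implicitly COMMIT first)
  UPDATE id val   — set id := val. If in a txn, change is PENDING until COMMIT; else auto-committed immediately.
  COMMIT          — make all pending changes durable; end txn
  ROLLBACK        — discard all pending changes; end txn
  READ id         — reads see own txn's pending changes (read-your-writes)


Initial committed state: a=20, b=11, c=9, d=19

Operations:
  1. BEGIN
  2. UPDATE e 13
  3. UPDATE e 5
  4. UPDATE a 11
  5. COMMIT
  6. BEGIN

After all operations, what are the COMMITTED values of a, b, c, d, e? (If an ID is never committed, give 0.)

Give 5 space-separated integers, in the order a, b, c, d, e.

Initial committed: {a=20, b=11, c=9, d=19}
Op 1: BEGIN: in_txn=True, pending={}
Op 2: UPDATE e=13 (pending; pending now {e=13})
Op 3: UPDATE e=5 (pending; pending now {e=5})
Op 4: UPDATE a=11 (pending; pending now {a=11, e=5})
Op 5: COMMIT: merged ['a', 'e'] into committed; committed now {a=11, b=11, c=9, d=19, e=5}
Op 6: BEGIN: in_txn=True, pending={}
Final committed: {a=11, b=11, c=9, d=19, e=5}

Answer: 11 11 9 19 5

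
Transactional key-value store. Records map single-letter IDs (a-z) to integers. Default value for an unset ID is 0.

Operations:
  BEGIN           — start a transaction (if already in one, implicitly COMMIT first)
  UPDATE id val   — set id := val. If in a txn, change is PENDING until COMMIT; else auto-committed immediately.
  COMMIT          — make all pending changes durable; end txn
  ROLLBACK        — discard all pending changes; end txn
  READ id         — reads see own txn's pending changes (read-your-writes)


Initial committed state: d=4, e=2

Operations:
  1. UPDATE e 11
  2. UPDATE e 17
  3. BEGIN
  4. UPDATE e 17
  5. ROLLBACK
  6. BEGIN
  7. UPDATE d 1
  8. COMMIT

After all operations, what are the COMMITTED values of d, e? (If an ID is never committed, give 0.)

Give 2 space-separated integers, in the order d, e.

Answer: 1 17

Derivation:
Initial committed: {d=4, e=2}
Op 1: UPDATE e=11 (auto-commit; committed e=11)
Op 2: UPDATE e=17 (auto-commit; committed e=17)
Op 3: BEGIN: in_txn=True, pending={}
Op 4: UPDATE e=17 (pending; pending now {e=17})
Op 5: ROLLBACK: discarded pending ['e']; in_txn=False
Op 6: BEGIN: in_txn=True, pending={}
Op 7: UPDATE d=1 (pending; pending now {d=1})
Op 8: COMMIT: merged ['d'] into committed; committed now {d=1, e=17}
Final committed: {d=1, e=17}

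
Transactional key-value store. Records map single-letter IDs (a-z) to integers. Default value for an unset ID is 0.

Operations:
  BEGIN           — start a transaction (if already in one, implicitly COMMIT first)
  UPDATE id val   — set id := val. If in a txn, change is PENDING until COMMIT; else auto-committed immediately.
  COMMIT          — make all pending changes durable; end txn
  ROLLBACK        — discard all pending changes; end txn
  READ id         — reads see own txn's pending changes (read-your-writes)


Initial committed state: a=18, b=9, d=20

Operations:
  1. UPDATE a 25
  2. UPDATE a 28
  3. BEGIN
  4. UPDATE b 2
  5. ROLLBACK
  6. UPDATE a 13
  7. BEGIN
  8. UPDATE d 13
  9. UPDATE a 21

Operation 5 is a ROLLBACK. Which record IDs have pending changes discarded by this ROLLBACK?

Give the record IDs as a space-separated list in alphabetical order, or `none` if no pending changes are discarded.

Answer: b

Derivation:
Initial committed: {a=18, b=9, d=20}
Op 1: UPDATE a=25 (auto-commit; committed a=25)
Op 2: UPDATE a=28 (auto-commit; committed a=28)
Op 3: BEGIN: in_txn=True, pending={}
Op 4: UPDATE b=2 (pending; pending now {b=2})
Op 5: ROLLBACK: discarded pending ['b']; in_txn=False
Op 6: UPDATE a=13 (auto-commit; committed a=13)
Op 7: BEGIN: in_txn=True, pending={}
Op 8: UPDATE d=13 (pending; pending now {d=13})
Op 9: UPDATE a=21 (pending; pending now {a=21, d=13})
ROLLBACK at op 5 discards: ['b']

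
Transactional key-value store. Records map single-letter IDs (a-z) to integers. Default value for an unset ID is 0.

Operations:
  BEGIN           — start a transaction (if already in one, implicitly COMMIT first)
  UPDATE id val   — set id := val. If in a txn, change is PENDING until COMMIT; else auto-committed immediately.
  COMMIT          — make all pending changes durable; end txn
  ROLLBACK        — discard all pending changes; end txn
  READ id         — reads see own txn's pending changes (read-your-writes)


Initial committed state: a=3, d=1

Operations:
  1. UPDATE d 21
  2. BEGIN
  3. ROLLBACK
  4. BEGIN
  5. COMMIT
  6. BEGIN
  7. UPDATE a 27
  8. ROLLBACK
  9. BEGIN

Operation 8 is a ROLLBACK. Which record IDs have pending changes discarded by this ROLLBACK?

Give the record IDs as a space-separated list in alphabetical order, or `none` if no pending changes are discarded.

Answer: a

Derivation:
Initial committed: {a=3, d=1}
Op 1: UPDATE d=21 (auto-commit; committed d=21)
Op 2: BEGIN: in_txn=True, pending={}
Op 3: ROLLBACK: discarded pending []; in_txn=False
Op 4: BEGIN: in_txn=True, pending={}
Op 5: COMMIT: merged [] into committed; committed now {a=3, d=21}
Op 6: BEGIN: in_txn=True, pending={}
Op 7: UPDATE a=27 (pending; pending now {a=27})
Op 8: ROLLBACK: discarded pending ['a']; in_txn=False
Op 9: BEGIN: in_txn=True, pending={}
ROLLBACK at op 8 discards: ['a']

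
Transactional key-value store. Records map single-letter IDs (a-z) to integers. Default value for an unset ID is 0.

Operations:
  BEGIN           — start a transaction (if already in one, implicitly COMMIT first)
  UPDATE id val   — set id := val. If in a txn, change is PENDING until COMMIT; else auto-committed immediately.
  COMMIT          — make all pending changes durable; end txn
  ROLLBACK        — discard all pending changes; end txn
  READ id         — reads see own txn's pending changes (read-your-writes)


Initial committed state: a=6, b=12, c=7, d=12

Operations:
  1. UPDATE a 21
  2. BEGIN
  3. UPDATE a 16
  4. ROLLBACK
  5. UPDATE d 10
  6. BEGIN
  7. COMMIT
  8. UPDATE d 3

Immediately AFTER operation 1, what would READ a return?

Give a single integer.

Answer: 21

Derivation:
Initial committed: {a=6, b=12, c=7, d=12}
Op 1: UPDATE a=21 (auto-commit; committed a=21)
After op 1: visible(a) = 21 (pending={}, committed={a=21, b=12, c=7, d=12})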